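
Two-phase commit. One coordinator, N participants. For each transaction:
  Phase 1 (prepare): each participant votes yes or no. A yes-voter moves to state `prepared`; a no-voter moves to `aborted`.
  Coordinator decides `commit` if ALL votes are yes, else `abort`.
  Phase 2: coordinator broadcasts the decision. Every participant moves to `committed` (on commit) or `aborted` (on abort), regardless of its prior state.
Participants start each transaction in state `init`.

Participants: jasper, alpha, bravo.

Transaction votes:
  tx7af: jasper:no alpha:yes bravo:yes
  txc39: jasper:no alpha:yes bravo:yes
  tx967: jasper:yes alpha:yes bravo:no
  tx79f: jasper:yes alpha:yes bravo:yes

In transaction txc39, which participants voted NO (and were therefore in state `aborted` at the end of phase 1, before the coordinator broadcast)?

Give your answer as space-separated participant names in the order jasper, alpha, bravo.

Txn txc39 phase 1: jasper no -> aborted; alpha yes -> prepared; bravo yes -> prepared

Answer: jasper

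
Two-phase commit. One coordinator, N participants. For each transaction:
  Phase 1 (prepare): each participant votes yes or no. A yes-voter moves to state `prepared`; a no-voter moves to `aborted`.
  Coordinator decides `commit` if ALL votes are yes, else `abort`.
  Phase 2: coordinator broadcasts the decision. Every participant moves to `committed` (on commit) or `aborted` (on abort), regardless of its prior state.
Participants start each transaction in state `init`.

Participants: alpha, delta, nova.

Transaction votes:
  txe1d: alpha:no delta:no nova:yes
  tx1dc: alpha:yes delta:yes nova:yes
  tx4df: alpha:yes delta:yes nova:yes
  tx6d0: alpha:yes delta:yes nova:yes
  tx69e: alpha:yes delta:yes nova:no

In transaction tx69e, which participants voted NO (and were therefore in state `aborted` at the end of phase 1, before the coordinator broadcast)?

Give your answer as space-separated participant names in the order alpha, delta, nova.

Txn tx69e phase 1: alpha yes -> prepared; delta yes -> prepared; nova no -> aborted

Answer: nova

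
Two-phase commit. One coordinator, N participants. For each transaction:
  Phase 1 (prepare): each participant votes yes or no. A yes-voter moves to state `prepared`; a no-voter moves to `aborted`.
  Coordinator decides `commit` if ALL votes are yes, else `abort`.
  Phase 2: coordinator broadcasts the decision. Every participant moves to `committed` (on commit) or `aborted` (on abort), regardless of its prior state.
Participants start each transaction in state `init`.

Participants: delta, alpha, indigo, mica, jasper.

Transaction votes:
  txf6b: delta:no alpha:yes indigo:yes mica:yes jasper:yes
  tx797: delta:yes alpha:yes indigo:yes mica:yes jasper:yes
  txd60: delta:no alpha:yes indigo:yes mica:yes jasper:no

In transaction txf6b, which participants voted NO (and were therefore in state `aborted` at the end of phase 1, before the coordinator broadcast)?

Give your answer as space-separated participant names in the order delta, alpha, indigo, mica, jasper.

Answer: delta

Derivation:
Txn txf6b phase 1: delta no -> aborted; alpha yes -> prepared; indigo yes -> prepared; mica yes -> prepared; jasper yes -> prepared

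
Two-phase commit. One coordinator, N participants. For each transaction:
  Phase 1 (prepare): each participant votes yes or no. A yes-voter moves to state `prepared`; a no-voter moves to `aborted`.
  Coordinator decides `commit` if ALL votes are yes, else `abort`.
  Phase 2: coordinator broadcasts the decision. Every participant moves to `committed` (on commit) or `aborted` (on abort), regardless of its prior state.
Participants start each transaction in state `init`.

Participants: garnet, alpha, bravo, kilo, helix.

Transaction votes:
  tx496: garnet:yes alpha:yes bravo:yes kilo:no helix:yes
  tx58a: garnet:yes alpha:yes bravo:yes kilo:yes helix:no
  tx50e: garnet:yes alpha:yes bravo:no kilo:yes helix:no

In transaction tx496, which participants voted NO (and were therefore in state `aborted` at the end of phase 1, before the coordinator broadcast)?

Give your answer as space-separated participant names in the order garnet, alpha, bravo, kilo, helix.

Answer: kilo

Derivation:
Txn tx496 phase 1: garnet yes -> prepared; alpha yes -> prepared; bravo yes -> prepared; kilo no -> aborted; helix yes -> prepared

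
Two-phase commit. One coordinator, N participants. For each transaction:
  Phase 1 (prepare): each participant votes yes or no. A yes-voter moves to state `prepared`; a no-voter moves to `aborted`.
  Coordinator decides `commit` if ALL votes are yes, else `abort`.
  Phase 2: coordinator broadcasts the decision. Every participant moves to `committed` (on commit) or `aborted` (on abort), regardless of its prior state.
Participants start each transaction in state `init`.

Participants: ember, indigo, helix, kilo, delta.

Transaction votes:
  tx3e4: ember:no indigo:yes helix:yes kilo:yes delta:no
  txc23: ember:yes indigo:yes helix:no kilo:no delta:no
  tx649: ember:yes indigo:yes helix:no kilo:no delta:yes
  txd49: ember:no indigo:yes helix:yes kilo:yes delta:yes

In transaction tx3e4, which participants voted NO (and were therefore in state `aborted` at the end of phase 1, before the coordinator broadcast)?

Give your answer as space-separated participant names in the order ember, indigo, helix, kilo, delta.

Answer: ember delta

Derivation:
Txn tx3e4 phase 1: ember no -> aborted; indigo yes -> prepared; helix yes -> prepared; kilo yes -> prepared; delta no -> aborted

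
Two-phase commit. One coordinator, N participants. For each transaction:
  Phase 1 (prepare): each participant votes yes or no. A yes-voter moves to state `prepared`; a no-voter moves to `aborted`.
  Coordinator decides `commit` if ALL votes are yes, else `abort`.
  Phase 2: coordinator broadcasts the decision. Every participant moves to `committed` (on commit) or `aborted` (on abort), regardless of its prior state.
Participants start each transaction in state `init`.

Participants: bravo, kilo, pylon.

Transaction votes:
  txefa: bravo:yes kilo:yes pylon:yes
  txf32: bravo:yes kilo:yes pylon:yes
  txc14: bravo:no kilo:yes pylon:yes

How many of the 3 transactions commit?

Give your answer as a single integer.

txefa: all yes -> commit (commits=1)
txf32: all yes -> commit (commits=2)
txc14: no from bravo -> abort (commits=2)

Answer: 2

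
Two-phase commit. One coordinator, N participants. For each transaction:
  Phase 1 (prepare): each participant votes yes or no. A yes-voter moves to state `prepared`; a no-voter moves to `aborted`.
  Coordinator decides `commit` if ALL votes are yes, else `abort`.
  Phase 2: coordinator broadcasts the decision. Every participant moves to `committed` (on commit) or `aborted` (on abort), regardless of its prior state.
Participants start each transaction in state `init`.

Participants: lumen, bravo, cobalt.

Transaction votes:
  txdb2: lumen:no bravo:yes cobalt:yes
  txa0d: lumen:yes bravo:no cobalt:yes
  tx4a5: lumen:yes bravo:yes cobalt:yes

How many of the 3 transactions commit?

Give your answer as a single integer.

Answer: 1

Derivation:
txdb2: no from lumen -> abort (commits=0)
txa0d: no from bravo -> abort (commits=0)
tx4a5: all yes -> commit (commits=1)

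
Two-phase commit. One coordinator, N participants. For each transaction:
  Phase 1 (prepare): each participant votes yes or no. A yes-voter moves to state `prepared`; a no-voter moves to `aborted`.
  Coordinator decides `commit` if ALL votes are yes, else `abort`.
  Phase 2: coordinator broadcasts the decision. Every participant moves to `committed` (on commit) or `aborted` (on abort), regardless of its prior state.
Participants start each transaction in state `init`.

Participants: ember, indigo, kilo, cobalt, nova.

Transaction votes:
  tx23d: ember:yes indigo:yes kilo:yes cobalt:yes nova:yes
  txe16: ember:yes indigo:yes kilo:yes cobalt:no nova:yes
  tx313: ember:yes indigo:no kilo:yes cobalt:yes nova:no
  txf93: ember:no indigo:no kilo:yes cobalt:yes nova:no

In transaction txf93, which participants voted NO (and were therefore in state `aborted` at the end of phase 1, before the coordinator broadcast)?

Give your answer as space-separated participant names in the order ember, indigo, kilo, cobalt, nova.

Answer: ember indigo nova

Derivation:
Txn txf93 phase 1: ember no -> aborted; indigo no -> aborted; kilo yes -> prepared; cobalt yes -> prepared; nova no -> aborted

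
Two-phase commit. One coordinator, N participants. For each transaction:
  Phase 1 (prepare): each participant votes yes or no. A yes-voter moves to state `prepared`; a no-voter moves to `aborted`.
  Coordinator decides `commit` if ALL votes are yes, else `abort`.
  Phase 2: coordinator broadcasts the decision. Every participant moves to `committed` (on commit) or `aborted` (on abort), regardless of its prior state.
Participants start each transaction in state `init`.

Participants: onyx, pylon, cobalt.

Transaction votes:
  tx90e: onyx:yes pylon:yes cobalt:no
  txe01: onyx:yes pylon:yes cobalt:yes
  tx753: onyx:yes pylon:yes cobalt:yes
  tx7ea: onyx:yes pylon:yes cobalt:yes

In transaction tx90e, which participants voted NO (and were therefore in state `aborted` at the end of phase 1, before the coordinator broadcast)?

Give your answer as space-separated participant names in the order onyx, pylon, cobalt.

Answer: cobalt

Derivation:
Txn tx90e phase 1: onyx yes -> prepared; pylon yes -> prepared; cobalt no -> aborted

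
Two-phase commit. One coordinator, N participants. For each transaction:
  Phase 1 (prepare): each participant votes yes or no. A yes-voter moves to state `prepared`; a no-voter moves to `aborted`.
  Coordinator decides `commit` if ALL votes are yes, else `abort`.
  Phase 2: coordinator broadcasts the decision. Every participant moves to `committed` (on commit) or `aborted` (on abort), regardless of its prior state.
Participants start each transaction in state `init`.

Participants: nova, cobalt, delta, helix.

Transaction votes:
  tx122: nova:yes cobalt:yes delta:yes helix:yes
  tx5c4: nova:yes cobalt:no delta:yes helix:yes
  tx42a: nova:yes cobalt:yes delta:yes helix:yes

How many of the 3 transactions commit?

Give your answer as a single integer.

tx122: all yes -> commit (commits=1)
tx5c4: no from cobalt -> abort (commits=1)
tx42a: all yes -> commit (commits=2)

Answer: 2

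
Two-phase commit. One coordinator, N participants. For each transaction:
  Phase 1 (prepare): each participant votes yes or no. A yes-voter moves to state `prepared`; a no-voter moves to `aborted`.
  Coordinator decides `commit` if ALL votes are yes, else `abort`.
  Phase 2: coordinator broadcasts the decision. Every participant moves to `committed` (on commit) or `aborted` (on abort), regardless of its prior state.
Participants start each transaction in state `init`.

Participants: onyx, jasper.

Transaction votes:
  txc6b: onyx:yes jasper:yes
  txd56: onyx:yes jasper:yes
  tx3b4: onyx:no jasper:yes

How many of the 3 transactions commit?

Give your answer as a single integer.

Answer: 2

Derivation:
txc6b: all yes -> commit (commits=1)
txd56: all yes -> commit (commits=2)
tx3b4: no from onyx -> abort (commits=2)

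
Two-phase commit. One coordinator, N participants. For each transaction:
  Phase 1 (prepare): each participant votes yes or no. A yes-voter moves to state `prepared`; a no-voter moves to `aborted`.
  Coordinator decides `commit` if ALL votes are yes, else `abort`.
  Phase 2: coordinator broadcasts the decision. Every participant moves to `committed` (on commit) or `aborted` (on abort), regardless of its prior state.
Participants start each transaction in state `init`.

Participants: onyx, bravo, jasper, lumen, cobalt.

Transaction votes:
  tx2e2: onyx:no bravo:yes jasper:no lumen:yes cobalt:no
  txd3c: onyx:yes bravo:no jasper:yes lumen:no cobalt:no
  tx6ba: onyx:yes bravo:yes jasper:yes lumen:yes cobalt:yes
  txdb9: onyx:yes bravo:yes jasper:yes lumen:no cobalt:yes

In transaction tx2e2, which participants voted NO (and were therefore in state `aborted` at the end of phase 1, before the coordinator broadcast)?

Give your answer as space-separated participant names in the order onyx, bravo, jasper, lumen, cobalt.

Txn tx2e2 phase 1: onyx no -> aborted; bravo yes -> prepared; jasper no -> aborted; lumen yes -> prepared; cobalt no -> aborted

Answer: onyx jasper cobalt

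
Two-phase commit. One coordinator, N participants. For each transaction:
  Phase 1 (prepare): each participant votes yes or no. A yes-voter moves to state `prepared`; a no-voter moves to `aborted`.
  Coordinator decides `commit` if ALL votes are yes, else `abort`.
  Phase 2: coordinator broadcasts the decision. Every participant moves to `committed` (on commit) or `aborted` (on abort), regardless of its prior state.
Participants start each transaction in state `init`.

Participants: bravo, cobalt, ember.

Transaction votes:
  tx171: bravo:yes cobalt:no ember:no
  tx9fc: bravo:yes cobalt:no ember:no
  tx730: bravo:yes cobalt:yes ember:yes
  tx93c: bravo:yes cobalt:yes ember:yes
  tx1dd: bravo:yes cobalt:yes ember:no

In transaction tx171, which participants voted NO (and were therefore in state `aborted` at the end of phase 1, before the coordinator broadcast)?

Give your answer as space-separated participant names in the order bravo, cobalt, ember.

Answer: cobalt ember

Derivation:
Txn tx171 phase 1: bravo yes -> prepared; cobalt no -> aborted; ember no -> aborted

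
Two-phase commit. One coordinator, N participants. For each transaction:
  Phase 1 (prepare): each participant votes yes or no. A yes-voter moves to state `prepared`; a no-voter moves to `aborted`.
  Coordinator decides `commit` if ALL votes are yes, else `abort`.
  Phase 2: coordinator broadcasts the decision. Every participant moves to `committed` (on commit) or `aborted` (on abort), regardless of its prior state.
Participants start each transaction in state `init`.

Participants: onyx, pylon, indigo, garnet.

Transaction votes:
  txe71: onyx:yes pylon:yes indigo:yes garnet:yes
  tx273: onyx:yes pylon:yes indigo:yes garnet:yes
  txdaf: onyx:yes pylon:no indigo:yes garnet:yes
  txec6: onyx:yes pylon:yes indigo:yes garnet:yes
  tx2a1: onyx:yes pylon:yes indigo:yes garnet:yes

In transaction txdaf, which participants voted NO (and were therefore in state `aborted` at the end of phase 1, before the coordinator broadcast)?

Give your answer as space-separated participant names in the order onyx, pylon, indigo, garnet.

Answer: pylon

Derivation:
Txn txdaf phase 1: onyx yes -> prepared; pylon no -> aborted; indigo yes -> prepared; garnet yes -> prepared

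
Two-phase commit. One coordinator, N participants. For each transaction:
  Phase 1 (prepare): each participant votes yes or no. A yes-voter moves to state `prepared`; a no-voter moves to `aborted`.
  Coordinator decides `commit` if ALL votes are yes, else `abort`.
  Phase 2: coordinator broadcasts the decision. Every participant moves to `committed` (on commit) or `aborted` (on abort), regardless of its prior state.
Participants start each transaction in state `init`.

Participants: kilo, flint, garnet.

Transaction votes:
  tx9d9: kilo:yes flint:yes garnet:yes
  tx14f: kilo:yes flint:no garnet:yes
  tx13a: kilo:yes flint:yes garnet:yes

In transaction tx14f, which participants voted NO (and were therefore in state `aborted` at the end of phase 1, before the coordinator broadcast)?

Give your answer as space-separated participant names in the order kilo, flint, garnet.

Answer: flint

Derivation:
Txn tx14f phase 1: kilo yes -> prepared; flint no -> aborted; garnet yes -> prepared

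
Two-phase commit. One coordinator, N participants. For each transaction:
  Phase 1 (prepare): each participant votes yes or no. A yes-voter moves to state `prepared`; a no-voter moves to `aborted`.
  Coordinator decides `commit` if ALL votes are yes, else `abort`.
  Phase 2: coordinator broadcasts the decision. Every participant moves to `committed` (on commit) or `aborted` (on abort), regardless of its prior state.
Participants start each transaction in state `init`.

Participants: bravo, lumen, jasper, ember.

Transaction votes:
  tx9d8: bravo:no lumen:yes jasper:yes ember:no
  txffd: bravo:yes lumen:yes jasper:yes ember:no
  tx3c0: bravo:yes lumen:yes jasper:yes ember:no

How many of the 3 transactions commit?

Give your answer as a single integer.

tx9d8: no from bravo, ember -> abort (commits=0)
txffd: no from ember -> abort (commits=0)
tx3c0: no from ember -> abort (commits=0)

Answer: 0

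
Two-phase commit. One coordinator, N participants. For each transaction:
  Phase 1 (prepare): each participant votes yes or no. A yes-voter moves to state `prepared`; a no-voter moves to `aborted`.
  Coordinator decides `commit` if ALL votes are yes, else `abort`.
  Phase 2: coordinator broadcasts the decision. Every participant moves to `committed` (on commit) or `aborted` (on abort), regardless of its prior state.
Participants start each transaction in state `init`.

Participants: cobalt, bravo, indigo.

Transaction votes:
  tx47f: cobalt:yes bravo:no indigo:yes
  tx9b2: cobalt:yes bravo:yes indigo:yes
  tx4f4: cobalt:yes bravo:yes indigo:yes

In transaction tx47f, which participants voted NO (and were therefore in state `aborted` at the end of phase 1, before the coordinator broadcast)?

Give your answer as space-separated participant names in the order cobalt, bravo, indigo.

Txn tx47f phase 1: cobalt yes -> prepared; bravo no -> aborted; indigo yes -> prepared

Answer: bravo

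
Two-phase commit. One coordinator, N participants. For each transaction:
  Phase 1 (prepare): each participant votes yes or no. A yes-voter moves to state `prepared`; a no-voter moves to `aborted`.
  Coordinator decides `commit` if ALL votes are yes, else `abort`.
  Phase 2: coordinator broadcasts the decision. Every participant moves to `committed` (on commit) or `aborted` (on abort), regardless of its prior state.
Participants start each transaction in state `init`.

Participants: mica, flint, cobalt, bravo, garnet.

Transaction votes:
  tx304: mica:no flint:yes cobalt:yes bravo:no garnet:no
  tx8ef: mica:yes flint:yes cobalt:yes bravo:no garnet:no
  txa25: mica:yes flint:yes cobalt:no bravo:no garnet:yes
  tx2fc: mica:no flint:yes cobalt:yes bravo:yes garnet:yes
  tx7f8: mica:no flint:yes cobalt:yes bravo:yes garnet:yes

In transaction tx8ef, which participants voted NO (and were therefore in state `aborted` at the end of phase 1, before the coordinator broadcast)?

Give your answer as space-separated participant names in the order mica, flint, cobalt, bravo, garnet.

Txn tx8ef phase 1: mica yes -> prepared; flint yes -> prepared; cobalt yes -> prepared; bravo no -> aborted; garnet no -> aborted

Answer: bravo garnet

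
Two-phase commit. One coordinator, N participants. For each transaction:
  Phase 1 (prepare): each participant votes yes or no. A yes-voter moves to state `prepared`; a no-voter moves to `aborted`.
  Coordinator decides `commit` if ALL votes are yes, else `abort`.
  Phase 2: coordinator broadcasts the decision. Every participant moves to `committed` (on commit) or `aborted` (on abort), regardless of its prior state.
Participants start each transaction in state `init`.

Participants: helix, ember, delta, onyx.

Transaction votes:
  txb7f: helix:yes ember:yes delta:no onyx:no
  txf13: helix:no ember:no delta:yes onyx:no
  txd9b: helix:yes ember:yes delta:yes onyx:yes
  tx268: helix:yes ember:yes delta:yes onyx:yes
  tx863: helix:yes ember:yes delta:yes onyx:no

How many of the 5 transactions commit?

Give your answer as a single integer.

Answer: 2

Derivation:
txb7f: no from delta, onyx -> abort (commits=0)
txf13: no from helix, ember, onyx -> abort (commits=0)
txd9b: all yes -> commit (commits=1)
tx268: all yes -> commit (commits=2)
tx863: no from onyx -> abort (commits=2)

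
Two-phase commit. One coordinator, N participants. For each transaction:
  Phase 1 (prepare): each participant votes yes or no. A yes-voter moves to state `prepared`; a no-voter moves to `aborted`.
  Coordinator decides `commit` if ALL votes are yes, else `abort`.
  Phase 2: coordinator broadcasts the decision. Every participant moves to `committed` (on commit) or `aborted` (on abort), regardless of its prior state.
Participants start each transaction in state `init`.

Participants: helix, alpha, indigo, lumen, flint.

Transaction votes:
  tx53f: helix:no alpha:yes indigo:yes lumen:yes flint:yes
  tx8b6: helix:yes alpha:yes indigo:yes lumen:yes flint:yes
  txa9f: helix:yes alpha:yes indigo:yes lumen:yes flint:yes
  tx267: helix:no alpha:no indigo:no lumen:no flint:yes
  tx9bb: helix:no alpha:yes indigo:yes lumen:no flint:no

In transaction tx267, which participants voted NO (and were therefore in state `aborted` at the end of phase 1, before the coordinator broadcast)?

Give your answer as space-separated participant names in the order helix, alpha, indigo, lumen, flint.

Answer: helix alpha indigo lumen

Derivation:
Txn tx267 phase 1: helix no -> aborted; alpha no -> aborted; indigo no -> aborted; lumen no -> aborted; flint yes -> prepared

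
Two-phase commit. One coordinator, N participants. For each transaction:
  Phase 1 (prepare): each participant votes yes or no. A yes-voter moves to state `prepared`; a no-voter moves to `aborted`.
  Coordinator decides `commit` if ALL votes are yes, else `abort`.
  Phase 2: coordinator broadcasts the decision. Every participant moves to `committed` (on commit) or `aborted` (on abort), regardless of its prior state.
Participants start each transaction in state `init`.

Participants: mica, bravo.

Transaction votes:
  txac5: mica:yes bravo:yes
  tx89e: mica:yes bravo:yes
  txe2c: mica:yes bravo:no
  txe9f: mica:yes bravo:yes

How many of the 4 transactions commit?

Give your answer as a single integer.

Answer: 3

Derivation:
txac5: all yes -> commit (commits=1)
tx89e: all yes -> commit (commits=2)
txe2c: no from bravo -> abort (commits=2)
txe9f: all yes -> commit (commits=3)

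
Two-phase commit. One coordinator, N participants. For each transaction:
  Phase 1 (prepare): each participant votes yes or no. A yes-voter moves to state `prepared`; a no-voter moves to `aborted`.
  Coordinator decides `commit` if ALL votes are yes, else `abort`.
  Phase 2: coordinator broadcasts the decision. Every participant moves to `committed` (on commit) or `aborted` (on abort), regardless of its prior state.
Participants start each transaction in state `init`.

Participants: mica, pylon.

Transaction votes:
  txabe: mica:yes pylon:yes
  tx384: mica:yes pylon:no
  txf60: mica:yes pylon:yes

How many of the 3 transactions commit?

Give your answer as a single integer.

txabe: all yes -> commit (commits=1)
tx384: no from pylon -> abort (commits=1)
txf60: all yes -> commit (commits=2)

Answer: 2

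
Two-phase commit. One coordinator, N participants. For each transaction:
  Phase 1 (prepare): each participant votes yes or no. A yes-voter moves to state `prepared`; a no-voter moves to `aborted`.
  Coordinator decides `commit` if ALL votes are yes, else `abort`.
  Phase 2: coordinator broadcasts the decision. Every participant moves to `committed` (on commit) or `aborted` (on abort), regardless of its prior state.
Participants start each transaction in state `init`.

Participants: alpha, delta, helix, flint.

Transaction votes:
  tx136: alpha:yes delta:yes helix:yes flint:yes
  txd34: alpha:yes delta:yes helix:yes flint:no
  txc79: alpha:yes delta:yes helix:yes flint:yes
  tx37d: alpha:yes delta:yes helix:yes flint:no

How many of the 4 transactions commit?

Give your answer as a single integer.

Answer: 2

Derivation:
tx136: all yes -> commit (commits=1)
txd34: no from flint -> abort (commits=1)
txc79: all yes -> commit (commits=2)
tx37d: no from flint -> abort (commits=2)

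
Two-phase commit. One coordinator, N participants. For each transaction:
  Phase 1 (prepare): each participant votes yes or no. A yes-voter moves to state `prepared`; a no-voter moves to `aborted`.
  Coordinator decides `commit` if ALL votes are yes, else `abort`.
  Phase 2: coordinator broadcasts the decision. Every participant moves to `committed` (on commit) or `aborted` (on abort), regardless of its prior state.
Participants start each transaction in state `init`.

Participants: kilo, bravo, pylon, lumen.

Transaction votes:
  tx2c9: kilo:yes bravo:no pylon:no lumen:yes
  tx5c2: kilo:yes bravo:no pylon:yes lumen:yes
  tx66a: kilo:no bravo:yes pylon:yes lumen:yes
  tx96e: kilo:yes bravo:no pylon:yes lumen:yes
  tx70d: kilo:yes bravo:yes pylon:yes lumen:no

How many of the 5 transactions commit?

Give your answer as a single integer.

tx2c9: no from bravo, pylon -> abort (commits=0)
tx5c2: no from bravo -> abort (commits=0)
tx66a: no from kilo -> abort (commits=0)
tx96e: no from bravo -> abort (commits=0)
tx70d: no from lumen -> abort (commits=0)

Answer: 0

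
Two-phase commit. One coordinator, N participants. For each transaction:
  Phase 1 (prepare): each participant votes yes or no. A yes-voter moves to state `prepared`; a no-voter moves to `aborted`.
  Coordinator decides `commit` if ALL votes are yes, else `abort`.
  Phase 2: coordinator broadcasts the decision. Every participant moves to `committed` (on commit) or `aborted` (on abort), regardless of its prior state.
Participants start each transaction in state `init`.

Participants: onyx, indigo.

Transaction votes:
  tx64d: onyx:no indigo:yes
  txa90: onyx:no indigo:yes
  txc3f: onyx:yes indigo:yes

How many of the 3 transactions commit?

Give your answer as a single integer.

tx64d: no from onyx -> abort (commits=0)
txa90: no from onyx -> abort (commits=0)
txc3f: all yes -> commit (commits=1)

Answer: 1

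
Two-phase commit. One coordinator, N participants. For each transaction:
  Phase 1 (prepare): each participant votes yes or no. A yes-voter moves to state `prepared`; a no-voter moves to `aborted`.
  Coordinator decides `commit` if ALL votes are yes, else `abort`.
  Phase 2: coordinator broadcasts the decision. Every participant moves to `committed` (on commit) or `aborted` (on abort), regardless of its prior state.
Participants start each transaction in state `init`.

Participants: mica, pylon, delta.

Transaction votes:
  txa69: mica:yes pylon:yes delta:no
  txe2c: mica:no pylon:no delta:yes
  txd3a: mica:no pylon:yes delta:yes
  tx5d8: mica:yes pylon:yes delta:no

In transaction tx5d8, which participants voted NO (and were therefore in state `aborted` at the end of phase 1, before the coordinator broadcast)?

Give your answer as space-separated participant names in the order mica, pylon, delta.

Txn tx5d8 phase 1: mica yes -> prepared; pylon yes -> prepared; delta no -> aborted

Answer: delta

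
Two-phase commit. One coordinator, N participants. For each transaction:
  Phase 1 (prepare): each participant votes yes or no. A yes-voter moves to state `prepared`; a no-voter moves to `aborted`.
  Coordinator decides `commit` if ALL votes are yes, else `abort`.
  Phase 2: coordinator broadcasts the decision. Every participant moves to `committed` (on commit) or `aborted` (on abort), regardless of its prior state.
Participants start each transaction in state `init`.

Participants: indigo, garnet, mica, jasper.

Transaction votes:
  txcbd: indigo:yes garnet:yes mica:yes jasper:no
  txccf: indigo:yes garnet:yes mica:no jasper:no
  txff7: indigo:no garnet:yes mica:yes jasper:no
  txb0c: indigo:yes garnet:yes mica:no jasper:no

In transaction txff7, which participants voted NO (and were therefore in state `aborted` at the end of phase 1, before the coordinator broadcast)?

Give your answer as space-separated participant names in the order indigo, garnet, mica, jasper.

Answer: indigo jasper

Derivation:
Txn txff7 phase 1: indigo no -> aborted; garnet yes -> prepared; mica yes -> prepared; jasper no -> aborted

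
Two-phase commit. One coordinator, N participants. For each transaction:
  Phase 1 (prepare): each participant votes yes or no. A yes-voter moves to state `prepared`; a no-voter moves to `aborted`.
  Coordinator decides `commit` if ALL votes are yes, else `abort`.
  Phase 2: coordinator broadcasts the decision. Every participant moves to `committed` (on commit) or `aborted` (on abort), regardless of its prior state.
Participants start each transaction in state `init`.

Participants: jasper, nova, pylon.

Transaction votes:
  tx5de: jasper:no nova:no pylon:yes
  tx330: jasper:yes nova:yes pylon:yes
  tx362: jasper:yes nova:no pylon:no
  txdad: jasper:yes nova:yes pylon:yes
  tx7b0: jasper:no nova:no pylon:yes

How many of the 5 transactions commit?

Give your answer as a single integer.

Answer: 2

Derivation:
tx5de: no from jasper, nova -> abort (commits=0)
tx330: all yes -> commit (commits=1)
tx362: no from nova, pylon -> abort (commits=1)
txdad: all yes -> commit (commits=2)
tx7b0: no from jasper, nova -> abort (commits=2)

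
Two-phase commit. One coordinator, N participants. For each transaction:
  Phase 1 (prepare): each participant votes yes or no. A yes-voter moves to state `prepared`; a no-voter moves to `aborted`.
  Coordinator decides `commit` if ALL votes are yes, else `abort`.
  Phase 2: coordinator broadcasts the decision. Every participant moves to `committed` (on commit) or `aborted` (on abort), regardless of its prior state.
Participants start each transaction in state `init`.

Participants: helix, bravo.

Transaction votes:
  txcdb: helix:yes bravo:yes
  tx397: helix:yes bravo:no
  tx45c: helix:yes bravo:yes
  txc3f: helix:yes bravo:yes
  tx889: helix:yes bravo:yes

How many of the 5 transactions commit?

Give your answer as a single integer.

Answer: 4

Derivation:
txcdb: all yes -> commit (commits=1)
tx397: no from bravo -> abort (commits=1)
tx45c: all yes -> commit (commits=2)
txc3f: all yes -> commit (commits=3)
tx889: all yes -> commit (commits=4)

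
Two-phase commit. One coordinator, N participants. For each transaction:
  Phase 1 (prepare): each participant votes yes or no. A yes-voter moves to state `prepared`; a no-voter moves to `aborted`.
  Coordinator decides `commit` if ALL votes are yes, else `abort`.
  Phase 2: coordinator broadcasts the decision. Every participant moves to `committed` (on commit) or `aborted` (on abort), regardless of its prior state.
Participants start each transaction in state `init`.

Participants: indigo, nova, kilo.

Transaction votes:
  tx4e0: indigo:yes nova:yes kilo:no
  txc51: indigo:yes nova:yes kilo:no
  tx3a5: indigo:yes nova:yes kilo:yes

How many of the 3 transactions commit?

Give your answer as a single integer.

Answer: 1

Derivation:
tx4e0: no from kilo -> abort (commits=0)
txc51: no from kilo -> abort (commits=0)
tx3a5: all yes -> commit (commits=1)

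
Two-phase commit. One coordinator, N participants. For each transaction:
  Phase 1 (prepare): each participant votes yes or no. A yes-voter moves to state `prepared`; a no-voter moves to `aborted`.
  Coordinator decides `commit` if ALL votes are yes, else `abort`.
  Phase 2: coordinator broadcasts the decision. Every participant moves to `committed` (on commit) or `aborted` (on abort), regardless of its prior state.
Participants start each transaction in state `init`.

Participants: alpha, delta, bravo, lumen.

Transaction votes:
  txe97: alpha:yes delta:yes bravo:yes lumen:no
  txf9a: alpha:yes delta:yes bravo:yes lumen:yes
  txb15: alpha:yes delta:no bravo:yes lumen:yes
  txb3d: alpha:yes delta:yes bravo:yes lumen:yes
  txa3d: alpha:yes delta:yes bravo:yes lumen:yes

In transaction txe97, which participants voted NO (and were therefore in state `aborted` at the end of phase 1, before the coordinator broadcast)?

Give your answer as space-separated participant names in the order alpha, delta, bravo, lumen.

Txn txe97 phase 1: alpha yes -> prepared; delta yes -> prepared; bravo yes -> prepared; lumen no -> aborted

Answer: lumen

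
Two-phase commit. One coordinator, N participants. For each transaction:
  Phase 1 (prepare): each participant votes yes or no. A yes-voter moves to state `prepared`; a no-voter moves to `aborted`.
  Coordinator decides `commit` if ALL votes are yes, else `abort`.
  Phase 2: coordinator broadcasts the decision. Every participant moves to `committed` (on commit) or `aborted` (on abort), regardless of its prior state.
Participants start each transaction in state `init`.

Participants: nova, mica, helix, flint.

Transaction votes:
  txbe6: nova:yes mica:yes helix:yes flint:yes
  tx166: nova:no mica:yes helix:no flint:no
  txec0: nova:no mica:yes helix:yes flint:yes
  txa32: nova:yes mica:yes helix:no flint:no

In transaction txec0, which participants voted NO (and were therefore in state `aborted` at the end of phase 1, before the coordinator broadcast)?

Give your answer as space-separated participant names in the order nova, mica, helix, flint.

Answer: nova

Derivation:
Txn txec0 phase 1: nova no -> aborted; mica yes -> prepared; helix yes -> prepared; flint yes -> prepared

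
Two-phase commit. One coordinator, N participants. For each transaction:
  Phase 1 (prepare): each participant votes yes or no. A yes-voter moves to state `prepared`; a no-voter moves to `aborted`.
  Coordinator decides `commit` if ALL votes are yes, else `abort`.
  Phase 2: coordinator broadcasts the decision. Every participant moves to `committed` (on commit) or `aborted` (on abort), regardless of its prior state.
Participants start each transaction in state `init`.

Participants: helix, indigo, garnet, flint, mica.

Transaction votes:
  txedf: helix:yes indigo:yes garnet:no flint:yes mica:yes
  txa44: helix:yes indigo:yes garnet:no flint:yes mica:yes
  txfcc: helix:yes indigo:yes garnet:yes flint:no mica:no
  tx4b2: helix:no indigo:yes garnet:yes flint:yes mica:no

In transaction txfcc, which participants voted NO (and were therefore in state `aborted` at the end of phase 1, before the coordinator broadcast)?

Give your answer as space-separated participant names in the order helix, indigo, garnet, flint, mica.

Answer: flint mica

Derivation:
Txn txfcc phase 1: helix yes -> prepared; indigo yes -> prepared; garnet yes -> prepared; flint no -> aborted; mica no -> aborted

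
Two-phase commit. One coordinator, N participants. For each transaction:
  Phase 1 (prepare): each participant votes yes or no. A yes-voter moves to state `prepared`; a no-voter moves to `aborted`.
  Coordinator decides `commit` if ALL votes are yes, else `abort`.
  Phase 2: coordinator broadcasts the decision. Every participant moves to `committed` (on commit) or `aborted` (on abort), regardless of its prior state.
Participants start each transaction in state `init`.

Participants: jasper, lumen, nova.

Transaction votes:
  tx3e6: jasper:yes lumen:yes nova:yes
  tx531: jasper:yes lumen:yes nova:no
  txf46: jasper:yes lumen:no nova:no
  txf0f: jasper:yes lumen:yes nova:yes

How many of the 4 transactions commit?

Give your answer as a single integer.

Answer: 2

Derivation:
tx3e6: all yes -> commit (commits=1)
tx531: no from nova -> abort (commits=1)
txf46: no from lumen, nova -> abort (commits=1)
txf0f: all yes -> commit (commits=2)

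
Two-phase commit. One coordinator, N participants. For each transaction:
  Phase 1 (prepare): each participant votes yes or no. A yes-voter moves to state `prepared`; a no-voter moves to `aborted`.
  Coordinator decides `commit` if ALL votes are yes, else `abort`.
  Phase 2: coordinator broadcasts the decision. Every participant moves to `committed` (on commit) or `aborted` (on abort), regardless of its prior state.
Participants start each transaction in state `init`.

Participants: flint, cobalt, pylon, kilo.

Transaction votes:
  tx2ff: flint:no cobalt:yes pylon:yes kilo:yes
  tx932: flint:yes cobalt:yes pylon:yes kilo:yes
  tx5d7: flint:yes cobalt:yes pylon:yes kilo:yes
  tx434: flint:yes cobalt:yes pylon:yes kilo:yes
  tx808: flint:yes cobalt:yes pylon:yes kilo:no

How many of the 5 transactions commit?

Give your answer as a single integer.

tx2ff: no from flint -> abort (commits=0)
tx932: all yes -> commit (commits=1)
tx5d7: all yes -> commit (commits=2)
tx434: all yes -> commit (commits=3)
tx808: no from kilo -> abort (commits=3)

Answer: 3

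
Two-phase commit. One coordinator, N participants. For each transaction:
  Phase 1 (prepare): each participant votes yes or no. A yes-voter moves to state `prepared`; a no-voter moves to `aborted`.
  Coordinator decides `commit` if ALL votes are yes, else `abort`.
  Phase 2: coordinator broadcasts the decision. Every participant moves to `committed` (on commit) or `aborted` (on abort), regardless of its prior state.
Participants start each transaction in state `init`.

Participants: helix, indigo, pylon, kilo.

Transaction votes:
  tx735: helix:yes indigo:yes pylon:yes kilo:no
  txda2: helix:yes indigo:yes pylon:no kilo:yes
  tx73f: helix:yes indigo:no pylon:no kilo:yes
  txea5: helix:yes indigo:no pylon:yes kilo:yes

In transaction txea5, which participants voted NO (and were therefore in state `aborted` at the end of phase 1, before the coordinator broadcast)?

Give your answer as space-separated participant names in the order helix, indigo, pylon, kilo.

Txn txea5 phase 1: helix yes -> prepared; indigo no -> aborted; pylon yes -> prepared; kilo yes -> prepared

Answer: indigo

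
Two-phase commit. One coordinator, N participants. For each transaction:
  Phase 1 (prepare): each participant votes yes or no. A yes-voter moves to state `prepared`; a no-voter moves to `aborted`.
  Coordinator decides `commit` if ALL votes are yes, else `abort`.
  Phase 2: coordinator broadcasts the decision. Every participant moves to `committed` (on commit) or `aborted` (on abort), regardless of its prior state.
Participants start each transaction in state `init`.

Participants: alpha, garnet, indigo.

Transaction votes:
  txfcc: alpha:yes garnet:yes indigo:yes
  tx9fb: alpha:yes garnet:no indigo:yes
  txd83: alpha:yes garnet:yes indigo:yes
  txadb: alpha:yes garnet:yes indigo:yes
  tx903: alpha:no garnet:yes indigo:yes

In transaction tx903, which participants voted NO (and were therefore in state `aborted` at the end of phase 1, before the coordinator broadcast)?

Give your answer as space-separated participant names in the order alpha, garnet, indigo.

Txn tx903 phase 1: alpha no -> aborted; garnet yes -> prepared; indigo yes -> prepared

Answer: alpha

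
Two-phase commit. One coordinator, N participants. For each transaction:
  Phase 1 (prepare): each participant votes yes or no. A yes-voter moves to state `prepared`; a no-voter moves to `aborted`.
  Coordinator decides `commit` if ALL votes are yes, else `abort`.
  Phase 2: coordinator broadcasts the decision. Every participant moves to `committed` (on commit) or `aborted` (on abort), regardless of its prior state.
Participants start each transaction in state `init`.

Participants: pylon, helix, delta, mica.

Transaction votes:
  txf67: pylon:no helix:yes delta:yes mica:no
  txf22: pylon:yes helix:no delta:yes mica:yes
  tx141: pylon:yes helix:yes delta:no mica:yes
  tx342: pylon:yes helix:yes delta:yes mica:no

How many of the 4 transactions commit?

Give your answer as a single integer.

txf67: no from pylon, mica -> abort (commits=0)
txf22: no from helix -> abort (commits=0)
tx141: no from delta -> abort (commits=0)
tx342: no from mica -> abort (commits=0)

Answer: 0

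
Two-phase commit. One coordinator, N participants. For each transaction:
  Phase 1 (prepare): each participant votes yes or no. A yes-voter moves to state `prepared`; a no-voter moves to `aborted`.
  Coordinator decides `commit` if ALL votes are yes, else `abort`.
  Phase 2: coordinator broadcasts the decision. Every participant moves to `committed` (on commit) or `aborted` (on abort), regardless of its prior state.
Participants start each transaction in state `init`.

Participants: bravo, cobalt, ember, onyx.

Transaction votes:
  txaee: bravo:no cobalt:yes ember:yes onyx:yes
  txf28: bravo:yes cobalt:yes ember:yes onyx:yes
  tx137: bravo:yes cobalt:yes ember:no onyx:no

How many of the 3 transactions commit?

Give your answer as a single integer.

txaee: no from bravo -> abort (commits=0)
txf28: all yes -> commit (commits=1)
tx137: no from ember, onyx -> abort (commits=1)

Answer: 1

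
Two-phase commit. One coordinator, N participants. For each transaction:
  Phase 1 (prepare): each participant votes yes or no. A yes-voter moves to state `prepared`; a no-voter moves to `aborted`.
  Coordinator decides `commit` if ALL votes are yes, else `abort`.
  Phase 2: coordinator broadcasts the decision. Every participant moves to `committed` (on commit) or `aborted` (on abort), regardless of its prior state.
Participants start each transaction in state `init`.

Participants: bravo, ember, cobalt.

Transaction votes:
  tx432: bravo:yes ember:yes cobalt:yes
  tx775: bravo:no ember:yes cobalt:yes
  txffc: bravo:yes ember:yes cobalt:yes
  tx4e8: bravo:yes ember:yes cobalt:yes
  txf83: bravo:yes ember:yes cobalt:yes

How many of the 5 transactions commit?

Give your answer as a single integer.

tx432: all yes -> commit (commits=1)
tx775: no from bravo -> abort (commits=1)
txffc: all yes -> commit (commits=2)
tx4e8: all yes -> commit (commits=3)
txf83: all yes -> commit (commits=4)

Answer: 4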